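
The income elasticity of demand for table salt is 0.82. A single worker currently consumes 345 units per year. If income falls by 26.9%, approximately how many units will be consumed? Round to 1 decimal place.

268.9

%ΔQ ≈ η × %ΔI = 0.82 × (-26.9%) = -22.058%.
New Q ≈ 345 × (1 − 0.22058) = 268.9.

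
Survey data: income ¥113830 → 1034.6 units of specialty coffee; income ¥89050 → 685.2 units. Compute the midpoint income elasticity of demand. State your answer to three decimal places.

1.663

ΔQ = 685.2 − 1034.6 = -349.4; midpoint Q̄ = (1034.6 + 685.2)/2 = 859.9.
ΔI = 89050 − 113830 = -24780; midpoint Ī = (113830 + 89050)/2 = 101440.
η = (ΔQ/Q̄) ÷ (ΔI/Ī) = (-349.4/859.9) ÷ (-24780/101440) = 1.663.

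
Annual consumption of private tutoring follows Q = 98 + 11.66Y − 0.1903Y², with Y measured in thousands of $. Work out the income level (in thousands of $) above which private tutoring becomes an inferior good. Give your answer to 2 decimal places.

dQ/dY = 11.66 − 0.3806Y.
The good is inferior where dQ/dY < 0. Setting dQ/dY = 0 gives Y = 11.66 / 0.3806 = 30.64.

30.64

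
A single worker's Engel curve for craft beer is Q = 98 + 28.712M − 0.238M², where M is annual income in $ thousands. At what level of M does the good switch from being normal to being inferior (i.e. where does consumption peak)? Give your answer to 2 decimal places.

dQ/dM = 28.712 − 0.476M.
The good is inferior where dQ/dM < 0. Setting dQ/dM = 0 gives M = 28.712 / 0.476 = 60.32.

60.32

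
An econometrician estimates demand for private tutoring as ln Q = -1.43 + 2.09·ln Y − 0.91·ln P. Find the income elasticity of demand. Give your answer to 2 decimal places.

2.09

In a log-linear demand, the coefficient on ln Y is the income elasticity.
So η = 2.09.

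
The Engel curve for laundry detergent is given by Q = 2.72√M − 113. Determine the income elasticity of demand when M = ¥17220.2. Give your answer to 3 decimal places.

At M = 17220.2: Q = 243.934.
dQ/dM = 2.72/(2√M) = 0.0103638 at this income.
η = (dQ/dM)·(M/Q) = 0.0103638 × (17220.2/243.934) = 0.732.

0.732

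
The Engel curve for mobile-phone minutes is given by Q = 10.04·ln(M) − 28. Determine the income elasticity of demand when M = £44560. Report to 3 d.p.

At M = 44560: Q = 79.474.
dQ/dM = 10.04/M = 0.000225314 at this income.
η = (dQ/dM)·(M/Q) = 0.000225314 × (44560/79.474) = 0.126.

0.126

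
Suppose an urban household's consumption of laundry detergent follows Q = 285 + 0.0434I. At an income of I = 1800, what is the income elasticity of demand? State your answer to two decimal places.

At I = 1800: Q = 363.120.
dQ/dI = 0.0434.
η = (dQ/dI)·(I/Q) = 0.0434 × (1800/363.120) = 0.22.

0.22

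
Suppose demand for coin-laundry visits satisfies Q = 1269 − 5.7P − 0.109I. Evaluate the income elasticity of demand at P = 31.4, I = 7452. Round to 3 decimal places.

At P = 31.4, I = 7452: Q = 277.752.
Holding P constant, ∂Q/∂I = −0.109.
η_I = (∂Q/∂I)·(I/Q) = -0.109 × (7452/277.752) = -2.924.

-2.924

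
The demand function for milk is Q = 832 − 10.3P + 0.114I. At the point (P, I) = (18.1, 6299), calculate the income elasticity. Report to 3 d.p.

0.527

At P = 18.1, I = 6299: Q = 1363.656.
Holding P constant, ∂Q/∂I = 0.114.
η_I = (∂Q/∂I)·(I/Q) = 0.114 × (6299/1363.656) = 0.527.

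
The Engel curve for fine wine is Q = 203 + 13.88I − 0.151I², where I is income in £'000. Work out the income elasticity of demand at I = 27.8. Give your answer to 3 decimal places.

At I = 27.8: Q = 472.1652.
dQ/dI = 13.88 − 0.302I = 5.48440.
η = (dQ/dI)·(I/Q) = 5.48440 × (27.8/472.1652) = 0.323.

0.323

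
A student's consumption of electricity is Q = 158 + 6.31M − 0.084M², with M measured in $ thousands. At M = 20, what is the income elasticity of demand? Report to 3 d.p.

At M = 20: Q = 250.6000.
dQ/dM = 6.31 − 0.168M = 2.95000.
η = (dQ/dM)·(M/Q) = 2.95000 × (20/250.6000) = 0.235.

0.235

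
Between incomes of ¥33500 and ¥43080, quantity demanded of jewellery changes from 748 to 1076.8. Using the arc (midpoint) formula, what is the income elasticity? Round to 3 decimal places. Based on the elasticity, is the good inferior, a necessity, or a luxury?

1.440 (luxury)

ΔQ = 1076.8 − 748 = 328.8; midpoint Q̄ = (748 + 1076.8)/2 = 912.4.
ΔI = 43080 − 33500 = 9580; midpoint Ī = (33500 + 43080)/2 = 38290.
η = (ΔQ/Q̄) ÷ (ΔI/Ī) = (328.8/912.4) ÷ (9580/38290) = 1.440.
η > 1 ⇒ luxury.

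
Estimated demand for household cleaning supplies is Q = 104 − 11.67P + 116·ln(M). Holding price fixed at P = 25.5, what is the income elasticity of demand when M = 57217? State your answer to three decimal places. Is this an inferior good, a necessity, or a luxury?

0.108 (necessity)

At P = 25.5, M = 57217: Q = 1077.149.
Holding P constant, ∂Q/∂M = 116/M = 0.00202737.
η_M = (∂Q/∂M)·(M/Q) = 0.00202737 × (57217/1077.149) = 0.108.
Since 0 < η < 1, this is a necessity.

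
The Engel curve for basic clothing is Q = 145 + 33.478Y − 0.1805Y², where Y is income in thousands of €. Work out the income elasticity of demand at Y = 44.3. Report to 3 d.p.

0.608

At Y = 44.3: Q = 1273.8460.
dQ/dY = 33.478 − 0.361Y = 17.48570.
η = (dQ/dY)·(Y/Q) = 17.48570 × (44.3/1273.8460) = 0.608.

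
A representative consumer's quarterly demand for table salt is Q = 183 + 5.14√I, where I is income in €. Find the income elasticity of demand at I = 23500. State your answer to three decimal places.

0.406

At I = 23500: Q = 970.947.
dQ/dI = 5.14/(2√I) = 0.0167648 at this income.
η = (dQ/dI)·(I/Q) = 0.0167648 × (23500/970.947) = 0.406.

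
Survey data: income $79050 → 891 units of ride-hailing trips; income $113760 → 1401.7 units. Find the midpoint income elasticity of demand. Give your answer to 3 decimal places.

1.237

ΔQ = 1401.7 − 891 = 510.7; midpoint Q̄ = (891 + 1401.7)/2 = 1146.35.
ΔI = 113760 − 79050 = 34710; midpoint Ī = (79050 + 113760)/2 = 96405.
η = (ΔQ/Q̄) ÷ (ΔI/Ī) = (510.7/1146.35) ÷ (34710/96405) = 1.237.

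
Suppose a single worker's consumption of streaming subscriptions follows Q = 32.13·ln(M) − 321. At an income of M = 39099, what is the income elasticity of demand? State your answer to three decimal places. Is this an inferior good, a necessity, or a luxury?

At M = 39099: Q = 18.738.
dQ/dM = 32.13/M = 0.00082176 at this income.
η = (dQ/dM)·(M/Q) = 0.00082176 × (39099/18.738) = 1.715.
Since η > 1, the good is a luxury.

1.715 (luxury)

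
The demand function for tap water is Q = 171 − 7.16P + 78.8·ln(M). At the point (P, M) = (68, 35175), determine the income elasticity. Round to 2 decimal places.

At P = 68, M = 35175: Q = 509.006.
Holding P constant, ∂Q/∂M = 78.8/M = 0.00224023.
η_M = (∂Q/∂M)·(M/Q) = 0.00224023 × (35175/509.006) = 0.15.

0.15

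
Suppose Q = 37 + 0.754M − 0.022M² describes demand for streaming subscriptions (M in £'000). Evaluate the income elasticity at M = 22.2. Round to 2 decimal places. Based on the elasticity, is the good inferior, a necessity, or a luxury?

-0.12 (inferior good)

At M = 22.2: Q = 42.8963.
dQ/dM = 0.754 − 0.044M = -0.22280.
η = (dQ/dM)·(M/Q) = -0.22280 × (22.2/42.8963) = -0.12.
η < 0 ⇒ inferior good.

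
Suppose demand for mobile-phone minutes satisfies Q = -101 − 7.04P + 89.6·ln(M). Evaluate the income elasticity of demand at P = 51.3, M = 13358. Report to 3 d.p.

0.230

At P = 51.3, M = 13358: Q = 389.036.
Holding P constant, ∂Q/∂M = 89.6/M = 0.00670759.
η_M = (∂Q/∂M)·(M/Q) = 0.00670759 × (13358/389.036) = 0.230.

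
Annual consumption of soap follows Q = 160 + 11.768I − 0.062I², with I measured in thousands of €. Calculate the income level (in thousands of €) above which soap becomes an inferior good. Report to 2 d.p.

dQ/dI = 11.768 − 0.124I.
The good is inferior where dQ/dI < 0. Setting dQ/dI = 0 gives I = 11.768 / 0.124 = 94.90.

94.90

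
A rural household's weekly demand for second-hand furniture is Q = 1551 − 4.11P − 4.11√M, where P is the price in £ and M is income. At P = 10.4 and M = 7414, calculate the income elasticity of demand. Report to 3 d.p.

-0.153

At P = 10.4, M = 7414: Q = 1154.366.
Holding P constant, ∂Q/∂M = -4.11/(2√M) = -0.0238663.
η_M = (∂Q/∂M)·(M/Q) = -0.0238663 × (7414/1154.366) = -0.153.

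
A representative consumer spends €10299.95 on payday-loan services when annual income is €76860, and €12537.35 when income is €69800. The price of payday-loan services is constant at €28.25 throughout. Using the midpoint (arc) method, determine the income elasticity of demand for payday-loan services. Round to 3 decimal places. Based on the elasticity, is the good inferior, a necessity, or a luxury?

With a constant price, Q₁ = 10299.95/28.25 = 364.600 and Q₂ = 12537.35/28.25 = 443.800 (equivalently, work directly with expenditure since P cancels).
Midpoint %ΔQ = (12537.35 − 10299.95)/11418.65 = 0.19594; midpoint %ΔI = (69800 − 76860)/73330 = -0.09628.
η = 0.19594 / -0.09628 = -2.035.
η < 0 ⇒ inferior good.

-2.035 (inferior good)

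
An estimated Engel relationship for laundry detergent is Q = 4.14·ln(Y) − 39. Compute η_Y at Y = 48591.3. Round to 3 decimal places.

At Y = 48591.3: Q = 5.676.
dQ/dY = 4.14/Y = 0.0000852004 at this income.
η = (dQ/dY)·(Y/Q) = 0.0000852004 × (48591.3/5.676) = 0.729.

0.729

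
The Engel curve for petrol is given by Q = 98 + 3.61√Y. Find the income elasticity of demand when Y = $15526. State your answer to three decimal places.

At Y = 15526: Q = 547.818.
dQ/dY = 3.61/(2√Y) = 0.014486 at this income.
η = (dQ/dY)·(Y/Q) = 0.014486 × (15526/547.818) = 0.411.

0.411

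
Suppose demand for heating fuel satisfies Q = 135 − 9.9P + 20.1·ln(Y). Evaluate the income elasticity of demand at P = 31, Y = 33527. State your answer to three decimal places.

0.535

At P = 31, Y = 33527: Q = 37.544.
Holding P constant, ∂Q/∂Y = 20.1/Y = 0.000599517.
η_Y = (∂Q/∂Y)·(Y/Q) = 0.000599517 × (33527/37.544) = 0.535.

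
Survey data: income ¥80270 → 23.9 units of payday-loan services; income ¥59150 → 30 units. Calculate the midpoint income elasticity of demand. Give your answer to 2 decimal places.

-0.75

ΔQ = 30 − 23.9 = 6.1; midpoint Q̄ = (23.9 + 30)/2 = 26.95.
ΔI = 59150 − 80270 = -21120; midpoint Ī = (80270 + 59150)/2 = 69710.
η = (ΔQ/Q̄) ÷ (ΔI/Ī) = (6.1/26.95) ÷ (-21120/69710) = -0.75.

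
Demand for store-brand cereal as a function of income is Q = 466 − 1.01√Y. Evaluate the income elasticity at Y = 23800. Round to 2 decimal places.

At Y = 23800: Q = 310.185.
dQ/dY = -1.01/(2√Y) = -0.00327343 at this income.
η = (dQ/dY)·(Y/Q) = -0.00327343 × (23800/310.185) = -0.25.

-0.25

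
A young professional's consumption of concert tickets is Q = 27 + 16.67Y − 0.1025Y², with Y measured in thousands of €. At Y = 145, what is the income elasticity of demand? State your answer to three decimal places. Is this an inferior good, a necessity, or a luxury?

-6.548 (inferior good)

At Y = 145: Q = 289.0875.
dQ/dY = 16.67 − 0.205Y = -13.05500.
η = (dQ/dY)·(Y/Q) = -13.05500 × (145/289.0875) = -6.548.
η < 0 ⇒ inferior good.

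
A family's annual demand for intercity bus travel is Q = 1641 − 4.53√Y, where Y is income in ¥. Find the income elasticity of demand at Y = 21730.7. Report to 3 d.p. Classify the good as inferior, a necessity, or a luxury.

At Y = 21730.7: Q = 973.217.
dQ/dY = -4.53/(2√Y) = -0.015365 at this income.
η = (dQ/dY)·(Y/Q) = -0.015365 × (21730.7/973.217) = -0.343.
Since η < 0, the good is an inferior good.

-0.343 (inferior good)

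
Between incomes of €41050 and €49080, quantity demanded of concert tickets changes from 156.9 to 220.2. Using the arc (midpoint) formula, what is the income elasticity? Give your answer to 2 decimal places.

ΔQ = 220.2 − 156.9 = 63.3; midpoint Q̄ = (156.9 + 220.2)/2 = 188.55.
ΔI = 49080 − 41050 = 8030; midpoint Ī = (41050 + 49080)/2 = 45065.
η = (ΔQ/Q̄) ÷ (ΔI/Ī) = (63.3/188.55) ÷ (8030/45065) = 1.88.

1.88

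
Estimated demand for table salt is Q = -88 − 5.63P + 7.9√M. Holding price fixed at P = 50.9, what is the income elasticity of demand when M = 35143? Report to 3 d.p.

0.669

At P = 50.9, M = 35143: Q = 1106.404.
Holding P constant, ∂Q/∂M = 7.9/(2√M) = 0.0210706.
η_M = (∂Q/∂M)·(M/Q) = 0.0210706 × (35143/1106.404) = 0.669.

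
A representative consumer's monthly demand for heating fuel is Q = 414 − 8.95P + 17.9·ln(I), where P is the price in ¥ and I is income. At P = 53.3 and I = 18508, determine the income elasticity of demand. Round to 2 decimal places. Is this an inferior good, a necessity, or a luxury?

At P = 53.3, I = 18508: Q = 112.850.
Holding P constant, ∂Q/∂I = 17.9/I = 0.000967149.
η_I = (∂Q/∂I)·(I/Q) = 0.000967149 × (18508/112.850) = 0.16.
Since 0 < η < 1, this is a necessity.

0.16 (necessity)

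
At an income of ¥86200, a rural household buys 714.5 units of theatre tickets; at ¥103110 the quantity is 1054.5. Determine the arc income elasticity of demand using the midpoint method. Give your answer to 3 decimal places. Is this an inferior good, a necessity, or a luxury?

2.152 (luxury)

ΔQ = 1054.5 − 714.5 = 340; midpoint Q̄ = (714.5 + 1054.5)/2 = 884.5.
ΔI = 103110 − 86200 = 16910; midpoint Ī = (86200 + 103110)/2 = 94655.
η = (ΔQ/Q̄) ÷ (ΔI/Ī) = (340/884.5) ÷ (16910/94655) = 2.152.
η > 1 ⇒ luxury.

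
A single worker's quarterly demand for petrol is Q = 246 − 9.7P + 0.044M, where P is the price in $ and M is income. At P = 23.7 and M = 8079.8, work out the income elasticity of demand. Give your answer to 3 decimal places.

At P = 23.7, M = 8079.8: Q = 371.621.
Holding P constant, ∂Q/∂M = 0.044.
η_M = (∂Q/∂M)·(M/Q) = 0.044 × (8079.8/371.621) = 0.957.

0.957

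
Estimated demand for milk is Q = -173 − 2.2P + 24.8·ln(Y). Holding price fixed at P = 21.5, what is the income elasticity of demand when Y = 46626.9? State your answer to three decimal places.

0.536

At P = 21.5, Y = 46626.9: Q = 46.298.
Holding P constant, ∂Q/∂Y = 24.8/Y = 0.000531882.
η_Y = (∂Q/∂Y)·(Y/Q) = 0.000531882 × (46626.9/46.298) = 0.536.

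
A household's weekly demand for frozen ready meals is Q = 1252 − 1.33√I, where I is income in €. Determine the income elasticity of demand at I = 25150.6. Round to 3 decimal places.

-0.101

At I = 25150.6: Q = 1041.076.
dQ/dI = -1.33/(2√I) = -0.00419322 at this income.
η = (dQ/dI)·(I/Q) = -0.00419322 × (25150.6/1041.076) = -0.101.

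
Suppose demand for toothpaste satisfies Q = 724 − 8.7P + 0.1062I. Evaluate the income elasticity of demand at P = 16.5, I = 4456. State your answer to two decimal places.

At P = 16.5, I = 4456: Q = 1053.677.
Holding P constant, ∂Q/∂I = 0.1062.
η_I = (∂Q/∂I)·(I/Q) = 0.1062 × (4456/1053.677) = 0.45.

0.45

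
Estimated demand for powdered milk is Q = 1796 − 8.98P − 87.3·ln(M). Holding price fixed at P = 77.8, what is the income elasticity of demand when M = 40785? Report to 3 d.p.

-0.512

At P = 77.8, M = 40785: Q = 170.573.
Holding P constant, ∂Q/∂M = -87.3/M = -0.00214049.
η_M = (∂Q/∂M)·(M/Q) = -0.00214049 × (40785/170.573) = -0.512.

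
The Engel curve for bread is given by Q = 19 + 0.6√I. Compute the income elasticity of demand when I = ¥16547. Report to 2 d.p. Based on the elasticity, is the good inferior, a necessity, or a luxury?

At I = 16547: Q = 96.181.
dQ/dI = 0.6/(2√I) = 0.00233218 at this income.
η = (dQ/dI)·(I/Q) = 0.00233218 × (16547/96.181) = 0.40.
Since 0 < η < 1, the good is a necessity.

0.40 (necessity)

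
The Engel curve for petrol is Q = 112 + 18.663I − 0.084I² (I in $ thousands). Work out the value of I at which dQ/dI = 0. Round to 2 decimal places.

dQ/dI = 18.663 − 0.168I.
The good is inferior where dQ/dI < 0. Setting dQ/dI = 0 gives I = 18.663 / 0.168 = 111.09.

111.09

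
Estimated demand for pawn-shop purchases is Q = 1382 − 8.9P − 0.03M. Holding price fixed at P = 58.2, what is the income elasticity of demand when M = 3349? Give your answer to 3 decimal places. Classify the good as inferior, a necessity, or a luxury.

At P = 58.2, M = 3349: Q = 763.550.
Holding P constant, ∂Q/∂M = −0.03.
η_M = (∂Q/∂M)·(M/Q) = -0.03 × (3349/763.550) = -0.132.
Since η < 0, this is an inferior good.

-0.132 (inferior good)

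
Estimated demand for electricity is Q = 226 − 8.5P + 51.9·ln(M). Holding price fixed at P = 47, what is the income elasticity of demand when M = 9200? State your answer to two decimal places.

At P = 47, M = 9200: Q = 300.189.
Holding P constant, ∂Q/∂M = 51.9/M = 0.0056413.
η_M = (∂Q/∂M)·(M/Q) = 0.0056413 × (9200/300.189) = 0.17.

0.17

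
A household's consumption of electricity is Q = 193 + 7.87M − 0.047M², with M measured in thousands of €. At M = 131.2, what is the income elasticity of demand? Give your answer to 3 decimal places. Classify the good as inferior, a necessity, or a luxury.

At M = 131.2: Q = 416.5123.
dQ/dM = 7.87 − 0.094M = -4.46280.
η = (dQ/dM)·(M/Q) = -4.46280 × (131.2/416.5123) = -1.406.
η < 0 ⇒ inferior good.

-1.406 (inferior good)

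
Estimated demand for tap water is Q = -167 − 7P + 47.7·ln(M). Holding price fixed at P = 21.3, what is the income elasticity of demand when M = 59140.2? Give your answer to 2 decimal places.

At P = 21.3, M = 59140.2: Q = 208.012.
Holding P constant, ∂Q/∂M = 47.7/M = 0.000806558.
η_M = (∂Q/∂M)·(M/Q) = 0.000806558 × (59140.2/208.012) = 0.23.

0.23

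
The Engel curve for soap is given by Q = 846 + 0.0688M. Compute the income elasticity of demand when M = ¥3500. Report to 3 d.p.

0.222

At M = 3500: Q = 1086.800.
dQ/dM = 0.0688.
η = (dQ/dM)·(M/Q) = 0.0688 × (3500/1086.800) = 0.222.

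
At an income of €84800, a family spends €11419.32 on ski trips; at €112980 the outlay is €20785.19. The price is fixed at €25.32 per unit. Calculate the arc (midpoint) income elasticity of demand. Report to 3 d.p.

2.041

With a constant price, Q₁ = 11419.32/25.32 = 451.000 and Q₂ = 20785.19/25.32 = 820.900 (equivalently, work directly with expenditure since P cancels).
Midpoint %ΔQ = (20785.19 − 11419.32)/16102.26 = 0.58165; midpoint %ΔI = (112980 − 84800)/98890 = 0.28496.
η = 0.58165 / 0.28496 = 2.041.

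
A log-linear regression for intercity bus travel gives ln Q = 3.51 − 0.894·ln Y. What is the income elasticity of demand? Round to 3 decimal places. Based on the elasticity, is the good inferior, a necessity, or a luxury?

In a log-linear demand, the coefficient on ln Y is the income elasticity.
So η = -0.894.
η < 0 ⇒ inferior good.

-0.894 (inferior good)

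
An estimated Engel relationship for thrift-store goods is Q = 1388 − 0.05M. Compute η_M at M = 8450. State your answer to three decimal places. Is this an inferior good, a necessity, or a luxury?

At M = 8450: Q = 965.500.
dQ/dM = −0.05.
η = (dQ/dM)·(M/Q) = -0.05 × (8450/965.500) = -0.438.
Since η < 0, the good is an inferior good.

-0.438 (inferior good)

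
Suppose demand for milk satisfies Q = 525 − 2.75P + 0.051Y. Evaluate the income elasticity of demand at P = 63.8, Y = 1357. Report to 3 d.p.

0.165

At P = 63.8, Y = 1357: Q = 418.757.
Holding P constant, ∂Q/∂Y = 0.051.
η_Y = (∂Q/∂Y)·(Y/Q) = 0.051 × (1357/418.757) = 0.165.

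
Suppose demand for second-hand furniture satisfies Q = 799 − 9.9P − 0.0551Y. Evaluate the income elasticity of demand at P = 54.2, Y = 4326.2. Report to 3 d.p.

-9.913

At P = 54.2, Y = 4326.2: Q = 24.046.
Holding P constant, ∂Q/∂Y = −0.0551.
η_Y = (∂Q/∂Y)·(Y/Q) = -0.0551 × (4326.2/24.046) = -9.913.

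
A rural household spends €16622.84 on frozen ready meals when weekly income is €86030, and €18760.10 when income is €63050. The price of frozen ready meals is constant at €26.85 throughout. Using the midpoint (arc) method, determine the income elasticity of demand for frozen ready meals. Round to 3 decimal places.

-0.392

With a constant price, Q₁ = 16622.84/26.85 = 619.100 and Q₂ = 18760.10/26.85 = 698.700 (equivalently, work directly with expenditure since P cancels).
Midpoint %ΔQ = (18760.10 − 16622.84)/17691.47 = 0.12081; midpoint %ΔI = (63050 − 86030)/74540 = -0.30829.
η = 0.12081 / -0.30829 = -0.392.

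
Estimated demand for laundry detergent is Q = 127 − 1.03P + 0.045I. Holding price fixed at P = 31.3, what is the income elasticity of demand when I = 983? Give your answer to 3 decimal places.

At P = 31.3, I = 983: Q = 138.996.
Holding P constant, ∂Q/∂I = 0.045.
η_I = (∂Q/∂I)·(I/Q) = 0.045 × (983/138.996) = 0.318.

0.318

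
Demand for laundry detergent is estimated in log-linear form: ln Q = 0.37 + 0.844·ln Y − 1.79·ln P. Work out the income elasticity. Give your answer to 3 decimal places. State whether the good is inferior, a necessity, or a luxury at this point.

0.844 (necessity)

In a log-linear demand, the coefficient on ln Y is the income elasticity.
So η = 0.844.
0 < η < 1 ⇒ necessity.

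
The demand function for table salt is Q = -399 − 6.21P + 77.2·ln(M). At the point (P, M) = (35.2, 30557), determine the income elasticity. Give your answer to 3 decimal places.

0.430

At P = 35.2, M = 30557: Q = 179.679.
Holding P constant, ∂Q/∂M = 77.2/M = 0.00252643.
η_M = (∂Q/∂M)·(M/Q) = 0.00252643 × (30557/179.679) = 0.430.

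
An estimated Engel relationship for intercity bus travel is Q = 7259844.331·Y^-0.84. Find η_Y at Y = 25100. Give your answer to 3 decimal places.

-0.840

For Q = A·Y^β the income elasticity is constant and equal to β.
Here β = -0.84, so η = -0.840.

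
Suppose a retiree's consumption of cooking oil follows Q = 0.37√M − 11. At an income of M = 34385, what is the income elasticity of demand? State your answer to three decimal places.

0.595

At M = 34385: Q = 57.610.
dQ/dM = 0.37/(2√M) = 0.000997671 at this income.
η = (dQ/dM)·(M/Q) = 0.000997671 × (34385/57.610) = 0.595.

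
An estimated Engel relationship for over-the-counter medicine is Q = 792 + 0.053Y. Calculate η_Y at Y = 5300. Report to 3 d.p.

At Y = 5300: Q = 1072.900.
dQ/dY = 0.053.
η = (dQ/dY)·(Y/Q) = 0.053 × (5300/1072.900) = 0.262.

0.262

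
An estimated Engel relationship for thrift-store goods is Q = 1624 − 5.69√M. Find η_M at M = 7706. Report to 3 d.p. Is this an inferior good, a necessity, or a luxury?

-0.222 (inferior good)

At M = 7706: Q = 1124.510.
dQ/dM = -5.69/(2√M) = -0.0324092 at this income.
η = (dQ/dM)·(M/Q) = -0.0324092 × (7706/1124.510) = -0.222.
Since η < 0, the good is an inferior good.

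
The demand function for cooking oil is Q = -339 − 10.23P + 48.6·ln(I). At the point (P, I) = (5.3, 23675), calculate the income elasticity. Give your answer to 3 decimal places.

At P = 5.3, I = 23675: Q = 96.289.
Holding P constant, ∂Q/∂I = 48.6/I = 0.0020528.
η_I = (∂Q/∂I)·(I/Q) = 0.0020528 × (23675/96.289) = 0.505.

0.505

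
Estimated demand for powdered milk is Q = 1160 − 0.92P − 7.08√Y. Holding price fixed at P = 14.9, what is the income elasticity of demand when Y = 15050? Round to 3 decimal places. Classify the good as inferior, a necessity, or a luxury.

At P = 14.9, Y = 15050: Q = 277.729.
Holding P constant, ∂Q/∂Y = -7.08/(2√Y) = -0.0288559.
η_Y = (∂Q/∂Y)·(Y/Q) = -0.0288559 × (15050/277.729) = -1.564.
Since η < 0, this is an inferior good.

-1.564 (inferior good)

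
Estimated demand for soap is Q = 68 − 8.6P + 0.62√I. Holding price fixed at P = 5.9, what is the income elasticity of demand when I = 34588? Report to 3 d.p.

At P = 5.9, I = 34588: Q = 132.567.
Holding P constant, ∂Q/∂I = 0.62/(2√I) = 0.00166686.
η_I = (∂Q/∂I)·(I/Q) = 0.00166686 × (34588/132.567) = 0.435.

0.435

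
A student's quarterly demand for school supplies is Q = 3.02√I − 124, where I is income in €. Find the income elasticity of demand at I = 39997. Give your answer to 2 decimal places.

0.63

At I = 39997: Q = 479.977.
dQ/dI = 3.02/(2√I) = 0.00755028 at this income.
η = (dQ/dI)·(I/Q) = 0.00755028 × (39997/479.977) = 0.63.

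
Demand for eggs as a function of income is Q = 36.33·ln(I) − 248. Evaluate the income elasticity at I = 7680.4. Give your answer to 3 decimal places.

0.472

At I = 7680.4: Q = 77.024.
dQ/dI = 36.33/I = 0.00473022 at this income.
η = (dQ/dI)·(I/Q) = 0.00473022 × (7680.4/77.024) = 0.472.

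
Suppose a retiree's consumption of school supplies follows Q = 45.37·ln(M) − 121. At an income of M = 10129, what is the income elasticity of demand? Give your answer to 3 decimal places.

0.153

At M = 10129: Q = 297.455.
dQ/dM = 45.37/M = 0.00447922 at this income.
η = (dQ/dM)·(M/Q) = 0.00447922 × (10129/297.455) = 0.153.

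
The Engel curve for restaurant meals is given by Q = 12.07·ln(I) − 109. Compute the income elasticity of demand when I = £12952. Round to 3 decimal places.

2.281

At I = 12952: Q = 5.291.
dQ/dI = 12.07/I = 0.000931902 at this income.
η = (dQ/dI)·(I/Q) = 0.000931902 × (12952/5.291) = 2.281.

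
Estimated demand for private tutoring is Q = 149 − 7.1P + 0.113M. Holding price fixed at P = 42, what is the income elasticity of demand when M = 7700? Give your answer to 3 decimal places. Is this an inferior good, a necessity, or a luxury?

At P = 42, M = 7700: Q = 720.900.
Holding P constant, ∂Q/∂M = 0.113.
η_M = (∂Q/∂M)·(M/Q) = 0.113 × (7700/720.900) = 1.207.
Since η > 1, this is a luxury.

1.207 (luxury)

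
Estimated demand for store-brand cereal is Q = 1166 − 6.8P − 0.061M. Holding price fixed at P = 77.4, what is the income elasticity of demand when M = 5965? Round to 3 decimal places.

-1.319

At P = 77.4, M = 5965: Q = 275.815.
Holding P constant, ∂Q/∂M = −0.061.
η_M = (∂Q/∂M)·(M/Q) = -0.061 × (5965/275.815) = -1.319.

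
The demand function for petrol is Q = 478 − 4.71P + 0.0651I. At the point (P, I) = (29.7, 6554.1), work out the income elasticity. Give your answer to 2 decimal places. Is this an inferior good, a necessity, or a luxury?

0.56 (necessity)

At P = 29.7, I = 6554.1: Q = 764.785.
Holding P constant, ∂Q/∂I = 0.0651.
η_I = (∂Q/∂I)·(I/Q) = 0.0651 × (6554.1/764.785) = 0.56.
Since 0 < η < 1, this is a necessity.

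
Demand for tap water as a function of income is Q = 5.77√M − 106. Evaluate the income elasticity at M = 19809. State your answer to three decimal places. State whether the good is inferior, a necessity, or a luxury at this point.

At M = 19809: Q = 706.095.
dQ/dM = 5.77/(2√M) = 0.0204981 at this income.
η = (dQ/dM)·(M/Q) = 0.0204981 × (19809/706.095) = 0.575.
Since 0 < η < 1, the good is a necessity.

0.575 (necessity)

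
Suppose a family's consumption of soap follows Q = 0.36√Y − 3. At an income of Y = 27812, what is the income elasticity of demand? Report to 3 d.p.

0.526

At Y = 27812: Q = 57.037.
dQ/dY = 0.36/(2√Y) = 0.00107934 at this income.
η = (dQ/dY)·(Y/Q) = 0.00107934 × (27812/57.037) = 0.526.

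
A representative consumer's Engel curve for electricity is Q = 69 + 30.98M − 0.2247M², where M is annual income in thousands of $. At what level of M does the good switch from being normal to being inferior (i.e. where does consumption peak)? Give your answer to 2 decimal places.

dQ/dM = 30.98 − 0.4494M.
The good is inferior where dQ/dM < 0. Setting dQ/dM = 0 gives M = 30.98 / 0.4494 = 68.94.

68.94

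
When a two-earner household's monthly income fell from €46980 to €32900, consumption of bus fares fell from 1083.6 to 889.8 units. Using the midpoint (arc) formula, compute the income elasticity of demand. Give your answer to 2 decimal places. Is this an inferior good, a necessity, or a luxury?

0.56 (necessity)

ΔQ = 889.8 − 1083.6 = -193.8; midpoint Q̄ = (1083.6 + 889.8)/2 = 986.7.
ΔI = 32900 − 46980 = -14080; midpoint Ī = (46980 + 32900)/2 = 39940.
η = (ΔQ/Q̄) ÷ (ΔI/Ī) = (-193.8/986.7) ÷ (-14080/39940) = 0.56.
0 < η < 1 ⇒ necessity.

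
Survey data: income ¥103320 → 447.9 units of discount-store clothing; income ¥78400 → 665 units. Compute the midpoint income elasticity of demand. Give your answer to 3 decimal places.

ΔQ = 665 − 447.9 = 217.1; midpoint Q̄ = (447.9 + 665)/2 = 556.45.
ΔI = 78400 − 103320 = -24920; midpoint Ī = (103320 + 78400)/2 = 90860.
η = (ΔQ/Q̄) ÷ (ΔI/Ī) = (217.1/556.45) ÷ (-24920/90860) = -1.423.

-1.423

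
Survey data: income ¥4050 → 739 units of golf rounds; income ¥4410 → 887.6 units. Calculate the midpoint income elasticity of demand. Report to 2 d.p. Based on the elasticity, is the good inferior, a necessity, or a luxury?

2.15 (luxury)

ΔQ = 887.6 − 739 = 148.6; midpoint Q̄ = (739 + 887.6)/2 = 813.3.
ΔI = 4410 − 4050 = 360; midpoint Ī = (4050 + 4410)/2 = 4230.
η = (ΔQ/Q̄) ÷ (ΔI/Ī) = (148.6/813.3) ÷ (360/4230) = 2.15.
η > 1 ⇒ luxury.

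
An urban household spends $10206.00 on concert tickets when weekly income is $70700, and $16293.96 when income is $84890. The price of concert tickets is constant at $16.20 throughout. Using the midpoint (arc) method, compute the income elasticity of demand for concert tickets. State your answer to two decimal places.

With a constant price, Q₁ = 10206.00/16.20 = 630.000 and Q₂ = 16293.96/16.20 = 1005.800 (equivalently, work directly with expenditure since P cancels).
Midpoint %ΔQ = (16293.96 − 10206.00)/13249.98 = 0.45947; midpoint %ΔI = (84890 − 70700)/77795 = 0.18240.
η = 0.45947 / 0.18240 = 2.52.

2.52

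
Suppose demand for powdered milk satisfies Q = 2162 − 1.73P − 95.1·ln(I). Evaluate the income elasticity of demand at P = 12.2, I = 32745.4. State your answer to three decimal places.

At P = 12.2, I = 32745.4: Q = 1152.185.
Holding P constant, ∂Q/∂I = -95.1/I = -0.00290422.
η_I = (∂Q/∂I)·(I/Q) = -0.00290422 × (32745.4/1152.185) = -0.083.

-0.083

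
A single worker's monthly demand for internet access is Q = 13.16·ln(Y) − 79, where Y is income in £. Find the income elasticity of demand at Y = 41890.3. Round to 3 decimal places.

0.216

At Y = 41890.3: Q = 61.059.
dQ/dY = 13.16/Y = 0.000314154 at this income.
η = (dQ/dY)·(Y/Q) = 0.000314154 × (41890.3/61.059) = 0.216.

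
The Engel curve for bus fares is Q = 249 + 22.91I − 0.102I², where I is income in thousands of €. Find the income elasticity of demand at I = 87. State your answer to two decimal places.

At I = 87: Q = 1470.1320.
dQ/dI = 22.91 − 0.204I = 5.16200.
η = (dQ/dI)·(I/Q) = 5.16200 × (87/1470.1320) = 0.31.

0.31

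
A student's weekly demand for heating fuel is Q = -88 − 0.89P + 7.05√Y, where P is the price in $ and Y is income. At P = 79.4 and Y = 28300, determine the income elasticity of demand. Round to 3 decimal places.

At P = 79.4, Y = 28300: Q = 1027.328.
Holding P constant, ∂Q/∂Y = 7.05/(2√Y) = 0.020954.
η_Y = (∂Q/∂Y)·(Y/Q) = 0.020954 × (28300/1027.328) = 0.577.

0.577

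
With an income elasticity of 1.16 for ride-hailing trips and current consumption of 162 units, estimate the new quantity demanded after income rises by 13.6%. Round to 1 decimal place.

%ΔQ ≈ η × %ΔI = 1.16 × 13.6% = 15.776%.
New Q ≈ 162 × (1 + 0.15776) = 187.6.

187.6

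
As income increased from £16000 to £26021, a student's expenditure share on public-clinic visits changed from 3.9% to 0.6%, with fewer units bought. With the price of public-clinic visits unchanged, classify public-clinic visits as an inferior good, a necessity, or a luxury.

inferior good

Quantity demanded falls as income rises, so η < 0.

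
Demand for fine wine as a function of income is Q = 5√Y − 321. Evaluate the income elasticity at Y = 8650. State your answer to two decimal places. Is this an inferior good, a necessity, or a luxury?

At Y = 8650: Q = 144.027.
dQ/dY = 5/(2√Y) = 0.0268802 at this income.
η = (dQ/dY)·(Y/Q) = 0.0268802 × (8650/144.027) = 1.61.
Since η > 1, the good is a luxury.

1.61 (luxury)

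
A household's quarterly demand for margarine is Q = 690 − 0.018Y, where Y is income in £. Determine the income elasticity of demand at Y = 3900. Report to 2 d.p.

-0.11

At Y = 3900: Q = 619.800.
dQ/dY = −0.018.
η = (dQ/dY)·(Y/Q) = -0.018 × (3900/619.800) = -0.11.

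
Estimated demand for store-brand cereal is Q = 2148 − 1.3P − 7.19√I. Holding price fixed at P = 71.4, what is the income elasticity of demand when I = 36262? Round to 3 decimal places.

At P = 71.4, I = 36262: Q = 686.018.
Holding P constant, ∂Q/∂I = -7.19/(2√I) = -0.0188787.
η_I = (∂Q/∂I)·(I/Q) = -0.0188787 × (36262/686.018) = -0.998.

-0.998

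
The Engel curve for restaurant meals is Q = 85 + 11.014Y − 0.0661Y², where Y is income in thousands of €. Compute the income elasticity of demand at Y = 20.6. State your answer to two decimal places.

0.60

At Y = 20.6: Q = 283.8382.
dQ/dY = 11.014 − 0.1322Y = 8.29068.
η = (dQ/dY)·(Y/Q) = 8.29068 × (20.6/283.8382) = 0.60.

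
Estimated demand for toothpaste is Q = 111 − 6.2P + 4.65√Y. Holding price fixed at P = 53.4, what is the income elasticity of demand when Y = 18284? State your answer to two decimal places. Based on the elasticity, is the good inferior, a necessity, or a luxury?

At P = 53.4, Y = 18284: Q = 408.685.
Holding P constant, ∂Q/∂Y = 4.65/(2√Y) = 0.0171944.
η_Y = (∂Q/∂Y)·(Y/Q) = 0.0171944 × (18284/408.685) = 0.77.
Since 0 < η < 1, this is a necessity.

0.77 (necessity)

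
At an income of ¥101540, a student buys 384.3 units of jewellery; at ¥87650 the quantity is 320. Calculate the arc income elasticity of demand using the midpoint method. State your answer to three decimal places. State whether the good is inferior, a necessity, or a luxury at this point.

1.244 (luxury)

ΔQ = 320 − 384.3 = -64.3; midpoint Q̄ = (384.3 + 320)/2 = 352.15.
ΔI = 87650 − 101540 = -13890; midpoint Ī = (101540 + 87650)/2 = 94595.
η = (ΔQ/Q̄) ÷ (ΔI/Ī) = (-64.3/352.15) ÷ (-13890/94595) = 1.244.
η > 1 ⇒ luxury.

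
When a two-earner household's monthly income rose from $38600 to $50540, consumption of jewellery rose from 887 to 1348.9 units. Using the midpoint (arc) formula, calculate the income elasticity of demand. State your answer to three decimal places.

1.542

ΔQ = 1348.9 − 887 = 461.9; midpoint Q̄ = (887 + 1348.9)/2 = 1117.95.
ΔI = 50540 − 38600 = 11940; midpoint Ī = (38600 + 50540)/2 = 44570.
η = (ΔQ/Q̄) ÷ (ΔI/Ī) = (461.9/1117.95) ÷ (11940/44570) = 1.542.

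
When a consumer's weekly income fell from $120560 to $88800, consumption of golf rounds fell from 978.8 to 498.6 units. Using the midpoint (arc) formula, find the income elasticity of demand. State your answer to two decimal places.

ΔQ = 498.6 − 978.8 = -480.2; midpoint Q̄ = (978.8 + 498.6)/2 = 738.7.
ΔI = 88800 − 120560 = -31760; midpoint Ī = (120560 + 88800)/2 = 104680.
η = (ΔQ/Q̄) ÷ (ΔI/Ī) = (-480.2/738.7) ÷ (-31760/104680) = 2.14.

2.14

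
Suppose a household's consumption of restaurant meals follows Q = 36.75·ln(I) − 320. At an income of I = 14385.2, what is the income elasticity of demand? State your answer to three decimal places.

At I = 14385.2: Q = 31.843.
dQ/dI = 36.75/I = 0.00255471 at this income.
η = (dQ/dI)·(I/Q) = 0.00255471 × (14385.2/31.843) = 1.154.

1.154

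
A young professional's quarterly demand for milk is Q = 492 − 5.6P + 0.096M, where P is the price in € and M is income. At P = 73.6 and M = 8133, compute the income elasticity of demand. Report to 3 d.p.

At P = 73.6, M = 8133: Q = 860.608.
Holding P constant, ∂Q/∂M = 0.096.
η_M = (∂Q/∂M)·(M/Q) = 0.096 × (8133/860.608) = 0.907.

0.907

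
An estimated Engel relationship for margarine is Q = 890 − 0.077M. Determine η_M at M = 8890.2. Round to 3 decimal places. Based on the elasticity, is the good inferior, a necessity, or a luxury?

At M = 8890.2: Q = 205.455.
dQ/dM = −0.077.
η = (dQ/dM)·(M/Q) = -0.077 × (8890.2/205.455) = -3.332.
Since η < 0, the good is an inferior good.

-3.332 (inferior good)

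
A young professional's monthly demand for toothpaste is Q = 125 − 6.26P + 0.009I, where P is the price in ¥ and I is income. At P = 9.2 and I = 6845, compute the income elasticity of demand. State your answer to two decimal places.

At P = 9.2, I = 6845: Q = 129.013.
Holding P constant, ∂Q/∂I = 0.009.
η_I = (∂Q/∂I)·(I/Q) = 0.009 × (6845/129.013) = 0.48.

0.48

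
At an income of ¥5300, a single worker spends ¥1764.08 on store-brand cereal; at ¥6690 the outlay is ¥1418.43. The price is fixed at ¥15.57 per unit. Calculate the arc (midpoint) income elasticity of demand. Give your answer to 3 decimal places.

-0.937

With a constant price, Q₁ = 1764.08/15.57 = 113.300 and Q₂ = 1418.43/15.57 = 91.100 (equivalently, work directly with expenditure since P cancels).
Midpoint %ΔQ = (1418.43 − 1764.08)/1591.26 = -0.21722; midpoint %ΔI = (6690 − 5300)/5995 = 0.23186.
η = -0.21722 / 0.23186 = -0.937.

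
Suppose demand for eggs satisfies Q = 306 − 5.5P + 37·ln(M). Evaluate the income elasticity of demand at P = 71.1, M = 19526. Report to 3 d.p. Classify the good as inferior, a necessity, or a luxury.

At P = 71.1, M = 19526: Q = 280.492.
Holding P constant, ∂Q/∂M = 37/M = 0.00189491.
η_M = (∂Q/∂M)·(M/Q) = 0.00189491 × (19526/280.492) = 0.132.
Since 0 < η < 1, this is a necessity.

0.132 (necessity)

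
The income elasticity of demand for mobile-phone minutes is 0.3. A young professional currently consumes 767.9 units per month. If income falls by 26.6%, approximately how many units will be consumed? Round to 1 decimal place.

%ΔQ ≈ η × %ΔI = 0.3 × (-26.6%) = -7.98%.
New Q ≈ 767.9 × (1 − 0.0798) = 706.6.

706.6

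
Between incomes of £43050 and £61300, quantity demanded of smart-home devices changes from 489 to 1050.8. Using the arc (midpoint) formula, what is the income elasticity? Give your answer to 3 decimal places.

ΔQ = 1050.8 − 489 = 561.8; midpoint Q̄ = (489 + 1050.8)/2 = 769.9.
ΔI = 61300 − 43050 = 18250; midpoint Ī = (43050 + 61300)/2 = 52175.
η = (ΔQ/Q̄) ÷ (ΔI/Ī) = (561.8/769.9) ÷ (18250/52175) = 2.086.

2.086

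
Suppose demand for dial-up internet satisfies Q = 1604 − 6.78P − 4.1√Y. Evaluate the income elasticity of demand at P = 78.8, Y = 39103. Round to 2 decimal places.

-1.57

At P = 78.8, Y = 39103: Q = 258.982.
Holding P constant, ∂Q/∂Y = -4.1/(2√Y) = -0.0103669.
η_Y = (∂Q/∂Y)·(Y/Q) = -0.0103669 × (39103/258.982) = -1.57.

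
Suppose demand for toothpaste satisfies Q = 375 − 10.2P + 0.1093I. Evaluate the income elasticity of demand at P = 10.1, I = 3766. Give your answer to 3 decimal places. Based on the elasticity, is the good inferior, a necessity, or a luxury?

0.602 (necessity)

At P = 10.1, I = 3766: Q = 683.604.
Holding P constant, ∂Q/∂I = 0.1093.
η_I = (∂Q/∂I)·(I/Q) = 0.1093 × (3766/683.604) = 0.602.
Since 0 < η < 1, this is a necessity.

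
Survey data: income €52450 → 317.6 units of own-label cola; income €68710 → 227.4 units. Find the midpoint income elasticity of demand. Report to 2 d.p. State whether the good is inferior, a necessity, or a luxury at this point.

ΔQ = 227.4 − 317.6 = -90.2; midpoint Q̄ = (317.6 + 227.4)/2 = 272.5.
ΔI = 68710 − 52450 = 16260; midpoint Ī = (52450 + 68710)/2 = 60580.
η = (ΔQ/Q̄) ÷ (ΔI/Ī) = (-90.2/272.5) ÷ (16260/60580) = -1.23.
η < 0 ⇒ inferior good.

-1.23 (inferior good)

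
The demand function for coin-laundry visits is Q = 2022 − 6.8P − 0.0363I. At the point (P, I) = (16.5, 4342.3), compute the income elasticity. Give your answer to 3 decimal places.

-0.090

At P = 16.5, I = 4342.3: Q = 1752.175.
Holding P constant, ∂Q/∂I = −0.0363.
η_I = (∂Q/∂I)·(I/Q) = -0.0363 × (4342.3/1752.175) = -0.090.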